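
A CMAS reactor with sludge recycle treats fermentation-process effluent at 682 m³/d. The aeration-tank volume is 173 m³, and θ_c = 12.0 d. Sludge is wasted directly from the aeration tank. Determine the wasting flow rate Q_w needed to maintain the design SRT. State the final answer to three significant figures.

Q_w ≈ 14.4 m³/d

For wasting at MLVSS concentration, Q_w = V/θ_c = 173.0/12.0 = 14.42 m³/d.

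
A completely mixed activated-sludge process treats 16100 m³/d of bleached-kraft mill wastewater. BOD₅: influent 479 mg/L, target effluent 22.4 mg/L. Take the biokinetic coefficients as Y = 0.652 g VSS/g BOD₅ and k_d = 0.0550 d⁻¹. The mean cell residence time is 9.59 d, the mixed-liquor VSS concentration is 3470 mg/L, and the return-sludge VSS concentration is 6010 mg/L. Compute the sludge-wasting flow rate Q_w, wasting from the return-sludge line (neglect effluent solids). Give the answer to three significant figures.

Q_w ≈ 522 m³/d

Steady-state biomass mass balance: V·X·(1 + k_d·θ_c) = Y·Q·(S₀ − S)·θ_c, so V = 0.652 × 16100 × (479 − 22.4) × 9.59 / [3470 × (1 + 0.0550 × 9.59)] = 4.6×10^7 / 5300 = 8672 m³.
θ_c = V·X/(Q_w·X_r) when wasting from the recycle, so Q_w = V·X/(θ_c·X_r) = 8672 × 3470 / (9.59 × 6010) = 522.1 m³/d.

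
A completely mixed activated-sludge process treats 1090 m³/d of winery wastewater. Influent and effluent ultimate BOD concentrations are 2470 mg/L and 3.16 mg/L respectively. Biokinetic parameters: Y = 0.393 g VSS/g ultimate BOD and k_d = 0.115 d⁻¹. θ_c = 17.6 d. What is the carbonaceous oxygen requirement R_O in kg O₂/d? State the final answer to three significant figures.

Observed yield with endogenous decay: Y_obs = Y / (1 + k_d·θ_c) = 0.393 / (1 + 0.115 × 17.6) = 0.393 / 3.024 = 0.1300 g VSS/g ultimate BOD.
Q·(S₀ − S) = 1090 × (2470 − 3.16) × 10⁻³ = 2689 kg/d removed.
P_X = Y_obs·Q·(S₀ − S) = 0.1300 × 2689 = 349.4 kg VSS/d.
Carbonaceous O₂ demand = substrate oxidised − cell-mass equivalent = 2689 − 1.42 × 349.4 = 2193 kg O₂/d.

R_O ≈ 2190 kg O₂/d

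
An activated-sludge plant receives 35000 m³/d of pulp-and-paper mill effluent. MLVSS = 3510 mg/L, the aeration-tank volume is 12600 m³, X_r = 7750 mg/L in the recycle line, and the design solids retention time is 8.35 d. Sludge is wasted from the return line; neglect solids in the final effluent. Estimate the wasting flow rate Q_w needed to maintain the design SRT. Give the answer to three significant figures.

θ_c = V·X/(Q_w·X_r) when wasting from the recycle, so Q_w = V·X/(θ_c·X_r) = 12600 × 3510 / (8.35 × 7750) = 683.4 m³/d.

Q_w ≈ 683 m³/d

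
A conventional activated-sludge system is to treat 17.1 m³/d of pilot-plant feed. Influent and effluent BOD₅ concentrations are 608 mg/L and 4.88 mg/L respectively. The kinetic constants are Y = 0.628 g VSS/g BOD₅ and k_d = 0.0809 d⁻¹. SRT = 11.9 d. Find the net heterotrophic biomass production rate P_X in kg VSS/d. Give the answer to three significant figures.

P_X ≈ 3.30 kg VSS/d

The observed yield is Y_obs = Y/(1 + k_d·θ_c) = 0.628 / (1 + 0.0809 × 11.9) = 0.628 / 1.963 = 0.3200 g VSS per g BOD₅ removed.
Q·(S₀ − S) = 17.1 × (608 − 4.88) × 10⁻³ = 10.31 kg/d removed.
Biomass produced: P_X = Y_obs·Q·ΔS = 0.3200 × 10.31 ≈ 3.300 kg VSS/d.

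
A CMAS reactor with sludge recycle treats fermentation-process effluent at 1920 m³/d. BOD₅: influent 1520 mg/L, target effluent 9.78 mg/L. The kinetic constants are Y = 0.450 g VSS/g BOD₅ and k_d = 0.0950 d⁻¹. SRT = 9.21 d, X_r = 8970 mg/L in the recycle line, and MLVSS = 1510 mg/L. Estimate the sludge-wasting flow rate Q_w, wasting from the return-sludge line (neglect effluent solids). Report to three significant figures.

From the SRT design equation V = Y Q (S₀−S) θ_c / [X (1 + k_d θ_c)] = 0.450 × 1920 × (1520 − 9.78) × 9.21 / [1510 × (1 + 0.0950 × 9.21)] = 1.2×10^7 / 2831 = 4245 m³.
Wasting from the return line (neglecting effluent solids): Q_w = V·X / (θ_c·X_r) = 4245 × 1510 / (9.21 × 8970) = 77.58 m³/d.

Q_w ≈ 77.6 m³/d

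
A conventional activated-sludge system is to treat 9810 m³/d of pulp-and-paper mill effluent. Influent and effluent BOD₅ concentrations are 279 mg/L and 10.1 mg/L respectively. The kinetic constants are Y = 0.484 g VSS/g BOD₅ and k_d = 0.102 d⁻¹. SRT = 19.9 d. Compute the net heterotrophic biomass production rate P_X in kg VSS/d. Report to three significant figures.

P_X ≈ 421 kg VSS/d

Correct the yield for decay: Y_obs = Y/(1 + k_d θ_c) = 0.484 / (1 + 0.102 × 19.9) = 0.484 / 3.030 = 0.1597.
Mass of BOD₅ removed per day: Q(S₀ − S) = 9810 × 268.9 g/m³ = 2638 kg/d.
Biomass produced: P_X = Y_obs·Q·ΔS = 0.1597 × 2638 ≈ 421.4 kg VSS/d.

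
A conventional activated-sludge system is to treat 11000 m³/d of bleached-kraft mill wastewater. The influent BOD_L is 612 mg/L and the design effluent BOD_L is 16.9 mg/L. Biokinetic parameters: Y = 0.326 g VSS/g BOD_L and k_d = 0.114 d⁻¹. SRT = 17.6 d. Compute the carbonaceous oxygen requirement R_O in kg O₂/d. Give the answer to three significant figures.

R_O ≈ 5540 kg O₂/d

The observed yield is Y_obs = Y/(1 + k_d·θ_c) = 0.326 / (1 + 0.114 × 17.6) = 0.326 / 3.006 = 0.1084 g VSS per g BOD_L removed.
Substrate removed = Q·(S₀ − S) = 11000 m³/d × (612 − 16.9) g/m³ = 6.55×10^6 g/d = 6546 kg/d.
P_X = Y_obs·Q·(S₀ − S) = 0.1084 × 6546 = 709.8 kg VSS/d.
Carbonaceous O₂ demand = substrate oxidised − cell-mass equivalent = 6546 − 1.42 × 709.8 = 5538 kg O₂/d.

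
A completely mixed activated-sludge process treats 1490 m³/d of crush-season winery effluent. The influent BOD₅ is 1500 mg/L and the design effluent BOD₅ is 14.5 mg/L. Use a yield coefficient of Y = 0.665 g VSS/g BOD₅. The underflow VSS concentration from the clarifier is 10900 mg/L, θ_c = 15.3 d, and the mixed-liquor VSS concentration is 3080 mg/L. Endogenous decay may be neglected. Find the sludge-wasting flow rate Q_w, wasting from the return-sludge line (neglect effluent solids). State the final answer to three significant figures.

With k_d = 0 the design equation reduces to V = Y Q (S₀−S) θ_c / X = 0.665 × 1490 × (1500 − 14.5) × 15.3 / 3080 = 7312 m³.
Wasting from the return line (neglecting effluent solids): Q_w = V·X / (θ_c·X_r) = 7312 × 3080 / (15.3 × 10900) = 135.0 m³/d.

Q_w ≈ 135 m³/d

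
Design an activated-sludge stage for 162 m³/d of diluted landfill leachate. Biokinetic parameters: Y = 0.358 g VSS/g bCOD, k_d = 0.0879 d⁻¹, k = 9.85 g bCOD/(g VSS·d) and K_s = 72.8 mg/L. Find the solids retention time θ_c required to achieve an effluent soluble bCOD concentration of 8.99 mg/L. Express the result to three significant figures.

From 1/θ_c = Y·k·S/(K_s + S) − k_d: Y·k·S/(K_s+S) = 0.358 × 9.85 × 8.99 / (72.8 + 8.99) = 0.3876 d⁻¹.
Then 1/θ_c = μ − k_d = 0.3876 − 0.0879 = 0.2997 d⁻¹, giving θ_c = 3.337 d.

θ_c ≈ 3.34 d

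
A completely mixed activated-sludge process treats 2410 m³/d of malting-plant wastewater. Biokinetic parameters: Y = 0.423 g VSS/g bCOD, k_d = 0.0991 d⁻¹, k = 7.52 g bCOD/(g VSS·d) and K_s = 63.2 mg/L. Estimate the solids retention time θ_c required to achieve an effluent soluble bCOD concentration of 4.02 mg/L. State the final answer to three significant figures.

At the target effluent, Y k S/(K_s+S) = 0.423×7.52×4.02/67.22 = 0.1902 d⁻¹.
Then 1/θ_c = μ − k_d = 0.1902 − 0.0991 = 0.09113 d⁻¹, giving θ_c = 10.97 d.

θ_c ≈ 11.0 d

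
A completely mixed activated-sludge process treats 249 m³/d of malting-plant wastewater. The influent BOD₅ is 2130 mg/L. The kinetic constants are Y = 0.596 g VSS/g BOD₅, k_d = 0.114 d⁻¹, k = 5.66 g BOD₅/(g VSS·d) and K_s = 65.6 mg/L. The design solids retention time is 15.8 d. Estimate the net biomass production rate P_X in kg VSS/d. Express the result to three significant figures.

Effluent substrate depends only on kinetics and SRT: S = K_s(1 + k_d θ_c) / [θ_c(Yk − k_d) − 1] = 65.6 × (1 + 0.114 × 15.8) / [15.8 × (0.596 × 5.66 − 0.114) − 1] = 183.8 / 50.50 = 3.639 mg/L.
Observed yield with endogenous decay: Y_obs = Y / (1 + k_d·θ_c) = 0.596 / (1 + 0.114 × 15.8) = 0.596 / 2.801 = 0.2128 g VSS/g BOD₅.
ΔS = 2130 − 3.64 = 2126 mg/L, so the substrate removal rate is 249 × 2126/1000 = 529.5 kg BOD₅/d.
Net biomass production P_X = Y_obs × Q·(S₀ − S) = 0.2128 × 529.5 = 112.7 kg VSS/d.

P_X ≈ 113 kg VSS/d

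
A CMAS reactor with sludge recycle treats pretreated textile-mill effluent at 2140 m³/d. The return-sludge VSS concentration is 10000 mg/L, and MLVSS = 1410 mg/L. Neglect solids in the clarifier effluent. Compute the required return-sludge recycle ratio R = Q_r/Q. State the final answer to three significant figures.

R ≈ 0.164

Mass balance around the secondary clarifier (neglecting effluent solids): R = X / (X_r − X) = 1410 / (10000 − 1410) = 0.1641.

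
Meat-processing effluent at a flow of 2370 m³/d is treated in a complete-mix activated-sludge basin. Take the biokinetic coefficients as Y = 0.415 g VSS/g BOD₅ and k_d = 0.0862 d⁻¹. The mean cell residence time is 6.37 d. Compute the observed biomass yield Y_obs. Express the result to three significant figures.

The observed yield is Y_obs = Y/(1 + k_d·θ_c) = 0.415 / (1 + 0.0862 × 6.37) = 0.415 / 1.549 = 0.2679 g VSS per g BOD₅ removed.

Y_obs ≈ 0.268 g VSS/g BOD₅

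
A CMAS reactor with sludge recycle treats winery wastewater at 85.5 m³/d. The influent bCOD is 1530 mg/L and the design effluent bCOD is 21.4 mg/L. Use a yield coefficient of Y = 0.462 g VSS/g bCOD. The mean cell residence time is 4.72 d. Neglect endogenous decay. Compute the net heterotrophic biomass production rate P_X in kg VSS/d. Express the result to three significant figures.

P_X ≈ 59.6 kg VSS/d

Since k_d ≈ 0, Y_obs = Y = 0.462 g VSS/g bCOD.
Q·(S₀ − S) = 85.5 × (1530 − 21.4) × 10⁻³ = 129.0 kg/d removed.
P_X = Y_obs · Q(S₀ − S) = 0.4620 × 129.0 = 59.59 kg VSS/d.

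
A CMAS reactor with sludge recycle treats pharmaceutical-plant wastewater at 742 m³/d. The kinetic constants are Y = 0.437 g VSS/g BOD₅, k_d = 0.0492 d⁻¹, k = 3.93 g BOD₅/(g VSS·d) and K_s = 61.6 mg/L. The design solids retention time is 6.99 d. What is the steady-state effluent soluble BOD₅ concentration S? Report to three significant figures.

S ≈ 7.77 mg/L

For a completely mixed reactor with recycle the Lawrence–McCarty relation gives S = K_s·(1 + k_d·θ_c) / [θ_c·(Y·k − k_d) − 1] = 61.6 × (1 + 0.0492 × 6.99) / [6.99 × (0.437 × 3.93 − 0.0492) − 1] = 82.78 / 10.66 = 7.765 mg/L.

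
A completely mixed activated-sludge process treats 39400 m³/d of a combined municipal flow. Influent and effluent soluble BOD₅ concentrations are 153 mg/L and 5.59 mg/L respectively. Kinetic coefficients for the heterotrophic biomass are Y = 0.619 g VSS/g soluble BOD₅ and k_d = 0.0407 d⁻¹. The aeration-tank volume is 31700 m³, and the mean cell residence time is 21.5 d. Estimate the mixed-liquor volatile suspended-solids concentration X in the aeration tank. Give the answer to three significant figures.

Solving the biomass balance for X: X = Y Q (S₀−S) θ_c / [V (1+k_d θ_c)] = 0.619 × 39400 × (153 − 5.59) × 21.5 / [31700 × (1 + 0.0407 × 21.5)] = 1300 mg/L.

X ≈ 1300 mg/L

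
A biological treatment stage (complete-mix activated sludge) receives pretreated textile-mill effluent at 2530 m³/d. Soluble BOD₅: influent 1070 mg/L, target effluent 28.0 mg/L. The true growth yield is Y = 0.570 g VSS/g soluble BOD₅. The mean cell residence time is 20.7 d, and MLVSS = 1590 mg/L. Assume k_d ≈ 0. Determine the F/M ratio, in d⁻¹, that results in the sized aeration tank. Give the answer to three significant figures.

With k_d = 0 the design equation reduces to V = Y Q (S₀−S) θ_c / X = 0.570 × 2530 × (1070 − 28.0) × 20.7 / 1590 = 19563 m³.
F/M = applied load / biomass = Q·S₀/(V·X) = 2530 × 1070 / (19563 × 1590) = 0.08703 d⁻¹.

F/M ≈ 0.0870 d⁻¹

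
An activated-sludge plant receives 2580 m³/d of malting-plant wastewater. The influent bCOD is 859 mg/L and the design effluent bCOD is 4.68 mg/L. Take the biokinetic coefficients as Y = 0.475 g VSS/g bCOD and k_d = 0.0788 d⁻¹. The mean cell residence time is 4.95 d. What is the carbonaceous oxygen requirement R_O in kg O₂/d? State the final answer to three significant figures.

R_O ≈ 1130 kg O₂/d

The observed yield is Y_obs = Y/(1 + k_d·θ_c) = 0.475 / (1 + 0.0788 × 4.95) = 0.475 / 1.390 = 0.3417 g VSS per g bCOD removed.
Q·(S₀ − S) = 2580 × (859 − 4.68) × 10⁻³ = 2204 kg/d removed.
Net sludge production P_X = 0.3417 × 2204 = 753.2 kg VSS/d.
R_O = Q·(S₀ − S) − 1.42·P_X = 2204 − 1.42 × 753.2 = 1135 kg O₂/d.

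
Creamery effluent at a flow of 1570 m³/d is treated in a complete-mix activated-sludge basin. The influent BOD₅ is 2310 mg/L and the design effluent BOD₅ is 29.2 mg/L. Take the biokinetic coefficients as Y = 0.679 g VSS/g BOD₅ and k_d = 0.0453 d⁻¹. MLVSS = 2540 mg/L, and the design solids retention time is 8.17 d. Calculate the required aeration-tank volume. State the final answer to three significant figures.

Steady-state biomass mass balance: V·X·(1 + k_d·θ_c) = Y·Q·(S₀ − S)·θ_c, so V = 0.679 × 1570 × (2310 − 29.2) × 8.17 / [2540 × (1 + 0.0453 × 8.17)] = 1.99×10^7 / 3480 = 5708 m³.

V ≈ 5710 m³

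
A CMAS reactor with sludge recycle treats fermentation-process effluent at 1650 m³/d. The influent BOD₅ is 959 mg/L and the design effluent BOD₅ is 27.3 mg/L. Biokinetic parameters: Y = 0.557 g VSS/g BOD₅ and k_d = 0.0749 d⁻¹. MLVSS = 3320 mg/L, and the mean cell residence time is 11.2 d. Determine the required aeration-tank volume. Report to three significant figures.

Steady-state biomass mass balance: V·X·(1 + k_d·θ_c) = Y·Q·(S₀ − S)·θ_c, so V = 0.557 × 1650 × (959 − 27.3) × 11.2 / [3320 × (1 + 0.0749 × 11.2)] = 9.59×10^6 / 6105 = 1571 m³.

V ≈ 1570 m³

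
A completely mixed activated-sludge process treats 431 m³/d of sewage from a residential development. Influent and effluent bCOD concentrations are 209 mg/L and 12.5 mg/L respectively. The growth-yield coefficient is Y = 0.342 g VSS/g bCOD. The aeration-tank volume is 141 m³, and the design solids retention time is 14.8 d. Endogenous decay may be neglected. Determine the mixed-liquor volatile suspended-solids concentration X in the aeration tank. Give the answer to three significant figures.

X ≈ 3040 mg/L

Without decay, X = Y Q (S₀−S) θ_c / V = 0.342 × 431 × (209 − 12.5) × 14.8 / 141 = 3040 mg/L.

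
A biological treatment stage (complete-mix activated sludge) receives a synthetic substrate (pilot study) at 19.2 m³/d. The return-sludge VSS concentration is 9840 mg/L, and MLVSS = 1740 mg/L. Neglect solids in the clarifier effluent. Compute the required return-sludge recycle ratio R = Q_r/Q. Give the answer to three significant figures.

R ≈ 0.215

Mass balance around the secondary clarifier (neglecting effluent solids): R = X / (X_r − X) = 1740 / (9840 − 1740) = 0.2148.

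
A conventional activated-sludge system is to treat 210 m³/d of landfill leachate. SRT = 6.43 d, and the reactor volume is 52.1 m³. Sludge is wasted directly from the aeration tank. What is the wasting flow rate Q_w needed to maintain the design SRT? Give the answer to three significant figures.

Q_w ≈ 8.10 m³/d

Wasting from the aeration tank: Q_w = V / θ_c = 52.10 / 6.43 = 8.103 m³/d.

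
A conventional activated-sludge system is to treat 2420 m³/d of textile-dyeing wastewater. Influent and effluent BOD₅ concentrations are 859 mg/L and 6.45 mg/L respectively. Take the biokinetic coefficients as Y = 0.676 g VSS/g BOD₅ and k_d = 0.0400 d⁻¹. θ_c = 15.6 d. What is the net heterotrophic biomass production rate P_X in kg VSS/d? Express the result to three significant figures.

P_X ≈ 859 kg VSS/d

Y_obs = Y / (1 + k_d θ_c) = 0.676 / (1 + 0.0400 × 15.6) = 0.676 / 1.624 = 0.4163.
Q·(S₀ − S) = 2420 × (859 − 6.45) × 10⁻³ = 2063 kg/d removed.
So the net sludge growth is P_X = 0.4163 × 2063 = 858.8 kg VSS/d.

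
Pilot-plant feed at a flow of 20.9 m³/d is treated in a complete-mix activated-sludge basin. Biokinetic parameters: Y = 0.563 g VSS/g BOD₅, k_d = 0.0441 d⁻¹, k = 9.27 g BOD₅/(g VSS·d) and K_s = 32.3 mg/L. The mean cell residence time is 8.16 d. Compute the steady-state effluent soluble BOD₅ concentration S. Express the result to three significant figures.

S ≈ 1.07 mg/L

From the Monod/SRT balance for a CMAS, S = K_s·(1+k_d θ_c)/[θ_c·(Y k − k_d) − 1] = 32.3 × (1 + 0.0441 × 8.16) / [8.16 × (0.563 × 9.27 − 0.0441) − 1] = 43.92 / 41.23 = 1.065 mg/L.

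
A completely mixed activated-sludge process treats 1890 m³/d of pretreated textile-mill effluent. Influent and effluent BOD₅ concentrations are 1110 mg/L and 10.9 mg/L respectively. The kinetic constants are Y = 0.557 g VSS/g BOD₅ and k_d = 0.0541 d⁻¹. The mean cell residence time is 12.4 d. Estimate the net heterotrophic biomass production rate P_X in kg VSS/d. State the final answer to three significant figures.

Observed yield with endogenous decay: Y_obs = Y / (1 + k_d·θ_c) = 0.557 / (1 + 0.0541 × 12.4) = 0.557 / 1.671 = 0.3334 g VSS/g BOD₅.
Q·(S₀ − S) = 1890 × (1110 − 10.9) × 10⁻³ = 2077 kg/d removed.
Biomass produced: P_X = Y_obs·Q·ΔS = 0.3334 × 2077 ≈ 692.5 kg VSS/d.

P_X ≈ 692 kg VSS/d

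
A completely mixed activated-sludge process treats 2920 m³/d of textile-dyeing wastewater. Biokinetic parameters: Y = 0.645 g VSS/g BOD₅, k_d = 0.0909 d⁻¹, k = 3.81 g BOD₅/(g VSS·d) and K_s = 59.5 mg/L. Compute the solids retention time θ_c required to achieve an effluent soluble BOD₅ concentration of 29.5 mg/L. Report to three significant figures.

θ_c ≈ 1.38 d

From 1/θ_c = Y·k·S/(K_s + S) − k_d: Y·k·S/(K_s+S) = 0.645 × 3.81 × 29.5 / (59.5 + 29.5) = 0.8145 d⁻¹.
θ_c = 1/(μ − k_d) = 1/(0.8145 − 0.0909) = 1/0.7236 = 1.382 d.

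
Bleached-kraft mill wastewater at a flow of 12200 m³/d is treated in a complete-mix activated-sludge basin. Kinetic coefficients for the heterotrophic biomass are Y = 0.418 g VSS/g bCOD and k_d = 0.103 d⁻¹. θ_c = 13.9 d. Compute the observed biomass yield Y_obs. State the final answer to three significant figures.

Y_obs ≈ 0.172 g VSS/g bCOD

Observed yield with endogenous decay: Y_obs = Y / (1 + k_d·θ_c) = 0.418 / (1 + 0.103 × 13.9) = 0.418 / 2.432 = 0.1719 g VSS/g bCOD.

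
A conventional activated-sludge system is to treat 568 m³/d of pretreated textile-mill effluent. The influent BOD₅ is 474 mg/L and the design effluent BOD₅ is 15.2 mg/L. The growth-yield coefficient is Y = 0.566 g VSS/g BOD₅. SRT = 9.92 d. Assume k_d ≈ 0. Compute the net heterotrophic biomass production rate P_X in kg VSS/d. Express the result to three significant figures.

P_X ≈ 147 kg VSS/d

Since k_d ≈ 0, Y_obs = Y = 0.566 g VSS/g BOD₅.
Substrate removed = Q·(S₀ − S) = 568 m³/d × (474 − 15.2) g/m³ = 2.61×10^5 g/d = 260.6 kg/d.
Net biomass production P_X = Y_obs × Q·(S₀ − S) = 0.5660 × 260.6 = 147.5 kg VSS/d.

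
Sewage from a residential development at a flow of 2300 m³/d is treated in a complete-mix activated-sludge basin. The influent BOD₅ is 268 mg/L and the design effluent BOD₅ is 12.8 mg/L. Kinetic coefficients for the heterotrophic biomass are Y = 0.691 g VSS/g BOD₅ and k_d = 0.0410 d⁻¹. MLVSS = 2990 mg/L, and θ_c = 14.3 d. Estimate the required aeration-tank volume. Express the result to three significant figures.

V ≈ 1220 m³

From the SRT design equation V = Y Q (S₀−S) θ_c / [X (1 + k_d θ_c)] = 0.691 × 2300 × (268 − 12.8) × 14.3 / [2990 × (1 + 0.0410 × 14.3)] = 5.8×10^6 / 4743 = 1223 m³.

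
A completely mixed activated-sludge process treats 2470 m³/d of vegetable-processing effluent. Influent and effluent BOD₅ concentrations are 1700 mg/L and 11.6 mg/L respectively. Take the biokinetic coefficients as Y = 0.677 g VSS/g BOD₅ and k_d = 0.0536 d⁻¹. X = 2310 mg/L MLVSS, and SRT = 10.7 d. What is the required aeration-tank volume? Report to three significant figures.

Rearranging the biomass balance for a CMAS with decay, V = Y·Q·ΔS·θ_c / [X·(1+k_d θ_c)] = 0.677 × 2470 × (1700 − 11.6) × 10.7 / [2310 × (1 + 0.0536 × 10.7)] = 3.02×10^7 / 3635 = 8311 m³.

V ≈ 8310 m³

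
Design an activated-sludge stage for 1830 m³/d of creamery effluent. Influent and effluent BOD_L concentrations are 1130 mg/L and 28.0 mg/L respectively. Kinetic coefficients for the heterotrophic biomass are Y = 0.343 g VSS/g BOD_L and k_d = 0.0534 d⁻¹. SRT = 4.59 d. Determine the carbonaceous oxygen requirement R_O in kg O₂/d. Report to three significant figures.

R_O ≈ 1230 kg O₂/d

Correct the yield for decay: Y_obs = Y/(1 + k_d θ_c) = 0.343 / (1 + 0.0534 × 4.59) = 0.343 / 1.245 = 0.2755.
ΔS = 1130 − 28.0 = 1102 mg/L, so the substrate removal rate is 1830 × 1102/1000 = 2017 kg BOD_L/d.
P_X = Y_obs·Q·(S₀ − S) = 0.2755 × 2017 = 555.5 kg VSS/d.
R_O = Q·(S₀ − S) − 1.42·P_X = 2017 − 1.42 × 555.5 = 1228 kg O₂/d.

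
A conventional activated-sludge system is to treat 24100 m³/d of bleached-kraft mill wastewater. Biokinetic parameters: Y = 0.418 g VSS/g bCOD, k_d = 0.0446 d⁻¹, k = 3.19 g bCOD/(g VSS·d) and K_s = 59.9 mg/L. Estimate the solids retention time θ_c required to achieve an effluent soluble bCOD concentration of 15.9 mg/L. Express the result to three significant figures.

From 1/θ_c = Y·k·S/(K_s + S) − k_d: Y·k·S/(K_s+S) = 0.418 × 3.19 × 15.9 / (59.9 + 15.9) = 0.2797 d⁻¹.
Then 1/θ_c = μ − k_d = 0.2797 − 0.0446 = 0.2351 d⁻¹, giving θ_c = 4.253 d.

θ_c ≈ 4.25 d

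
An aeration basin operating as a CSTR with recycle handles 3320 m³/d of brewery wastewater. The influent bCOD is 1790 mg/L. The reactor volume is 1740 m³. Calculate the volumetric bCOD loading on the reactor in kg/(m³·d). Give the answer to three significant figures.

L_v ≈ 3.42 kg bCOD/(m³·d)

L_v = Q S₀ / V = 3320 × 1790 × 10⁻³ / 1740 = 3.415 kg/(m³·d).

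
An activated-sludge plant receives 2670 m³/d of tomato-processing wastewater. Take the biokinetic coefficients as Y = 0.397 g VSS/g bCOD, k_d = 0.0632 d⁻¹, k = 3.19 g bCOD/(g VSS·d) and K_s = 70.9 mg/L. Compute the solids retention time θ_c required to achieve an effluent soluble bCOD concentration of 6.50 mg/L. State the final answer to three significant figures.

At the target effluent, Y k S/(K_s+S) = 0.397×3.19×6.50/77.40 = 0.1064 d⁻¹.
1/θ_c = 0.1064 − 0.0632 = 0.04315 d⁻¹, so θ_c = 23.17 d.

θ_c ≈ 23.2 d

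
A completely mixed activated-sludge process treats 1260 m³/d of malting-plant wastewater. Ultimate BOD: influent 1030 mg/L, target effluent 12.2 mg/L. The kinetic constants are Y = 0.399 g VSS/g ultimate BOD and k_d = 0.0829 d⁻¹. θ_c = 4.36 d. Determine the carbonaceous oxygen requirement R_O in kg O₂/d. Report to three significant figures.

Y_obs = Y / (1 + k_d θ_c) = 0.399 / (1 + 0.0829 × 4.36) = 0.399 / 1.361 = 0.2931.
Mass of ultimate BOD removed per day: Q(S₀ − S) = 1260 × 1018 g/m³ = 1282 kg/d.
Biomass synthesised: P_X = Y_obs × 1282 = 375.8 kg VSS/d.
R_O = Q·ΔS − 1.42 P_X = 1282 − 533.7 = 748.7 kg O₂/d.

R_O ≈ 749 kg O₂/d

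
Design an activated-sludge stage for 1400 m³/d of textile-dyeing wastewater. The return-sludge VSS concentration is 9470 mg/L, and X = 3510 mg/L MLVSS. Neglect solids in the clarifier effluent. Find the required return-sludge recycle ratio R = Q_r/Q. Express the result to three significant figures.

R ≈ 0.589

R = Q_r/Q = X/(X_r − X) = 3510 / (9470 − 3510) = 0.5889.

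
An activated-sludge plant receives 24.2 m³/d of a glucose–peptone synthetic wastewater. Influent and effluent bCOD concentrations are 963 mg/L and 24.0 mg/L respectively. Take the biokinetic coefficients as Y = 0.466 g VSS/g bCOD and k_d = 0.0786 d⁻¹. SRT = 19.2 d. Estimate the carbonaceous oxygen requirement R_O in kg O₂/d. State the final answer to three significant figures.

R_O ≈ 16.7 kg O₂/d

The observed yield is Y_obs = Y/(1 + k_d·θ_c) = 0.466 / (1 + 0.0786 × 19.2) = 0.466 / 2.509 = 0.1857 g VSS per g bCOD removed.
Mass of bCOD removed per day: Q(S₀ − S) = 24.2 × 939.0 g/m³ = 22.72 kg/d.
P_X = Y_obs·Q·(S₀ − S) = 0.1857 × 22.72 = 4.220 kg VSS/d.
Carbonaceous O₂ demand = substrate oxidised − cell-mass equivalent = 22.72 − 1.42 × 4.220 = 16.73 kg O₂/d.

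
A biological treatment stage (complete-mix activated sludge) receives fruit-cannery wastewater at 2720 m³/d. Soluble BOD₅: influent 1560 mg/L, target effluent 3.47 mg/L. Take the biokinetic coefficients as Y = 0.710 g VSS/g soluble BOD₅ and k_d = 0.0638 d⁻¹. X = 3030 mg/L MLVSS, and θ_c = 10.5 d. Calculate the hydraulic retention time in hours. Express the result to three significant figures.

τ ≈ 55.0 h

Rearranging the biomass balance for a CMAS with decay, V = Y·Q·ΔS·θ_c / [X·(1+k_d θ_c)] = 0.710 × 2720 × (1560 − 3.47) × 10.5 / [3030 × (1 + 0.0638 × 10.5)] = 3.16×10^7 / 5060 = 6238 m³.
HRT = V/Q = 6238 m³ / 2720 m³·d⁻¹ = 2.293 d × 24 = 55.04 h.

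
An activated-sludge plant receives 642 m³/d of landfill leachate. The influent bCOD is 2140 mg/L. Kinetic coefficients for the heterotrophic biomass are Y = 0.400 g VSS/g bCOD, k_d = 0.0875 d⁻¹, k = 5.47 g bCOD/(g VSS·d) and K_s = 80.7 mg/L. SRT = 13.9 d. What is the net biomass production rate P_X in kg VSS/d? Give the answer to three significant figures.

For a completely mixed reactor with recycle the Lawrence–McCarty relation gives S = K_s·(1 + k_d·θ_c) / [θ_c·(Y·k − k_d) − 1] = 80.7 × (1 + 0.0875 × 13.9) / [13.9 × (0.400 × 5.47 − 0.0875) − 1] = 178.9 / 28.20 = 6.343 mg/L.
The observed yield is Y_obs = Y/(1 + k_d·θ_c) = 0.400 / (1 + 0.0875 × 13.9) = 0.400 / 2.216 = 0.1805 g VSS per g bCOD removed.
Mass of bCOD removed per day: Q(S₀ − S) = 642 × 2134 g/m³ = 1370 kg/d.
Net biomass production P_X = Y_obs × Q·(S₀ − S) = 0.1805 × 1370 = 247.2 kg VSS/d.

P_X ≈ 247 kg VSS/d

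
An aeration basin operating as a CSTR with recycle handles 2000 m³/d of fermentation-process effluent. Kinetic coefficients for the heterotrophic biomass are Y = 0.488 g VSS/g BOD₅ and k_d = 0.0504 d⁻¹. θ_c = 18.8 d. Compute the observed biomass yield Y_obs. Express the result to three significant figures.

The observed yield is Y_obs = Y/(1 + k_d·θ_c) = 0.488 / (1 + 0.0504 × 18.8) = 0.488 / 1.948 = 0.2506 g VSS per g BOD₅ removed.

Y_obs ≈ 0.251 g VSS/g BOD₅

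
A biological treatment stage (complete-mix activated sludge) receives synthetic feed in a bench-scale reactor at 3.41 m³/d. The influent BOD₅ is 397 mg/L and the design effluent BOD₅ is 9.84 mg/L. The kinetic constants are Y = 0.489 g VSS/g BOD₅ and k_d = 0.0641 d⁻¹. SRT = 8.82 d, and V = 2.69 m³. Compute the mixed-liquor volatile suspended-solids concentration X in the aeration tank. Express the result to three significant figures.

X ≈ 1350 mg/L

X = Y·Q·ΔS·θ_c / [V·(1 + k_d θ_c)] = 0.489 × 3.41 × (397 − 9.84) × 8.82 / [2.69 × (1 + 0.0641 × 8.82)] = 1352 mg/L.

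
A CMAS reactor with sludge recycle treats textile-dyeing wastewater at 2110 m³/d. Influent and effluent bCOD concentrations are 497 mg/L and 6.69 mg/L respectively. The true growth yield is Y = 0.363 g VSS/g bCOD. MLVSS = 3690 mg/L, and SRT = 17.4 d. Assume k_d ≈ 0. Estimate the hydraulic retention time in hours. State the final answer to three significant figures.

τ ≈ 20.1 h

Biomass mass balance (decay neglected): V·X = Y·Q·(S₀ − S)·θ_c, so V = 0.363 × 2110 × (497 − 6.69) × 17.4 / 3690 = 1771 m³.
τ = V/Q = 1771/2110 = 0.8393 d, or 20.14 h.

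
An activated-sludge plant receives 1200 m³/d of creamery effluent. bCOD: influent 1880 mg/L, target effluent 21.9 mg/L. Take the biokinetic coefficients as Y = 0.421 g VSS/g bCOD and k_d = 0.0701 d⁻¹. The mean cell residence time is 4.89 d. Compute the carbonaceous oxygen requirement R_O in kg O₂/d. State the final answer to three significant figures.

Y_obs = Y / (1 + k_d θ_c) = 0.421 / (1 + 0.0701 × 4.89) = 0.421 / 1.343 = 0.3135.
ΔS = 1880 − 21.9 = 1858 mg/L, so the substrate removal rate is 1200 × 1858/1000 = 2230 kg bCOD/d.
Net sludge production P_X = 0.3135 × 2230 = 699.1 kg VSS/d.
R_O = Q·(S₀ − S) − 1.42·P_X = 2230 − 1.42 × 699.1 = 1237 kg O₂/d.

R_O ≈ 1240 kg O₂/d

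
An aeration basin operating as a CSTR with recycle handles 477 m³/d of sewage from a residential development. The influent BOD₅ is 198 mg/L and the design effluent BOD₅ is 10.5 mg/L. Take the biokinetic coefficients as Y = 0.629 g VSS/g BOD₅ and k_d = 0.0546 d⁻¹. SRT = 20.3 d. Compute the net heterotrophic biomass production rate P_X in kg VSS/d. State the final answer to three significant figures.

Correct the yield for decay: Y_obs = Y/(1 + k_d θ_c) = 0.629 / (1 + 0.0546 × 20.3) = 0.629 / 2.108 = 0.2983.
Mass of BOD₅ removed per day: Q(S₀ − S) = 477 × 187.5 g/m³ = 89.44 kg/d.
Biomass produced: P_X = Y_obs·Q·ΔS = 0.2983 × 89.44 ≈ 26.68 kg VSS/d.

P_X ≈ 26.7 kg VSS/d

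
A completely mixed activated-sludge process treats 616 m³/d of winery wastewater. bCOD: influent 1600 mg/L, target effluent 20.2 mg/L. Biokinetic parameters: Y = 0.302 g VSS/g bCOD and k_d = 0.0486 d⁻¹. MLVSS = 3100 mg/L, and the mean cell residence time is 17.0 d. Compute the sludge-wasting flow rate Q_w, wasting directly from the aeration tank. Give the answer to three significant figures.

Q_w ≈ 51.9 m³/d

Steady-state biomass mass balance: V·X·(1 + k_d·θ_c) = Y·Q·(S₀ − S)·θ_c, so V = 0.302 × 616 × (1600 − 20.2) × 17.0 / [3100 × (1 + 0.0486 × 17.0)] = 5×10^6 / 5661 = 882.5 m³.
Wasting from the aeration tank: Q_w = V / θ_c = 882.5 / 17.0 = 51.91 m³/d.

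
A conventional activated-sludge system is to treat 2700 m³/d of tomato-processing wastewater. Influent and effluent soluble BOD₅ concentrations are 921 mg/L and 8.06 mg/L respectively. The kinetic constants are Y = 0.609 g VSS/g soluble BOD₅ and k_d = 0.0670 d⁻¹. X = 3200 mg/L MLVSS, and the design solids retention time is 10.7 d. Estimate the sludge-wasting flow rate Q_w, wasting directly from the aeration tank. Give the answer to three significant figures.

Steady-state biomass mass balance: V·X·(1 + k_d·θ_c) = Y·Q·(S₀ − S)·θ_c, so V = 0.609 × 2700 × (921 − 8.06) × 10.7 / [3200 × (1 + 0.0670 × 10.7)] = 1.61×10^7 / 5494 = 2924 m³.
With mixed-liquor wasting, θ_c = V/Q_w, so Q_w = V/θ_c = 2924/10.7 = 273.2 m³/d.

Q_w ≈ 273 m³/d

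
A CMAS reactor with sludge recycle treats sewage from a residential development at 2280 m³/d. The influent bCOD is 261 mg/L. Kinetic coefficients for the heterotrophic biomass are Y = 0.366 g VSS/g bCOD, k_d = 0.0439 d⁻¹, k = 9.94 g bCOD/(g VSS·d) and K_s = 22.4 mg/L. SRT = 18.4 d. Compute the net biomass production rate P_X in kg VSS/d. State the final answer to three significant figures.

P_X ≈ 120 kg VSS/d

Effluent substrate depends only on kinetics and SRT: S = K_s(1 + k_d θ_c) / [θ_c(Yk − k_d) − 1] = 22.4 × (1 + 0.0439 × 18.4) / [18.4 × (0.366 × 9.94 − 0.0439) − 1] = 40.49 / 65.13 = 0.6217 mg/L.
Observed yield with endogenous decay: Y_obs = Y / (1 + k_d·θ_c) = 0.366 / (1 + 0.0439 × 18.4) = 0.366 / 1.808 = 0.2025 g VSS/g bCOD.
Q·(S₀ − S) = 2280 × (261 − 0.622) × 10⁻³ = 593.7 kg/d removed.
So the net sludge growth is P_X = 0.2025 × 593.7 = 120.2 kg VSS/d.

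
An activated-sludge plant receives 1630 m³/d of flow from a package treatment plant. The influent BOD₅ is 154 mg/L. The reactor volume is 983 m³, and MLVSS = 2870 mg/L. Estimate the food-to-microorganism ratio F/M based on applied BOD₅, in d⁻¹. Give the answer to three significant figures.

Food-to-microorganism ratio F/M = Q S₀ / (V X) = 1630 × 154 / (983.0 × 2870) = 0.08898 d⁻¹.

F/M ≈ 0.0890 d⁻¹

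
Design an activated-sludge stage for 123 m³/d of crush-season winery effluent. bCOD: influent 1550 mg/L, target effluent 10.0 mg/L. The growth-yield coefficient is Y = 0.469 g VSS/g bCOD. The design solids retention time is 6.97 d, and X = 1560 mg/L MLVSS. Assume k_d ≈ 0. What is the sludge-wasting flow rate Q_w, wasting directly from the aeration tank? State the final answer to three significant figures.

Q_w ≈ 56.9 m³/d

With k_d = 0 the design equation reduces to V = Y Q (S₀−S) θ_c / X = 0.469 × 123 × (1550 − 10.0) × 6.97 / 1560 = 396.9 m³.
With mixed-liquor wasting, θ_c = V/Q_w, so Q_w = V/θ_c = 396.9/6.97 = 56.95 m³/d.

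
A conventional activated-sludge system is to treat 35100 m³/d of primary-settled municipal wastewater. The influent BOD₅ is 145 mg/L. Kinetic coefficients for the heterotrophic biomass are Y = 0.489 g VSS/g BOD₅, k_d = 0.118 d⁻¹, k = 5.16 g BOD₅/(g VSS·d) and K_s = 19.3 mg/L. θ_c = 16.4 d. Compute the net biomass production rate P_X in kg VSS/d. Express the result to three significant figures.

P_X ≈ 839 kg VSS/d

For a completely mixed reactor with recycle the Lawrence–McCarty relation gives S = K_s·(1 + k_d·θ_c) / [θ_c·(Y·k − k_d) − 1] = 19.3 × (1 + 0.118 × 16.4) / [16.4 × (0.489 × 5.16 − 0.118) − 1] = 56.65 / 38.45 = 1.473 mg/L.
The observed yield is Y_obs = Y/(1 + k_d·θ_c) = 0.489 / (1 + 0.118 × 16.4) = 0.489 / 2.935 = 0.1666 g VSS per g BOD₅ removed.
Q·(S₀ − S) = 35100 × (145 − 1.47) × 10⁻³ = 5038 kg/d removed.
Net biomass production P_X = Y_obs × Q·(S₀ − S) = 0.1666 × 5038 = 839.3 kg VSS/d.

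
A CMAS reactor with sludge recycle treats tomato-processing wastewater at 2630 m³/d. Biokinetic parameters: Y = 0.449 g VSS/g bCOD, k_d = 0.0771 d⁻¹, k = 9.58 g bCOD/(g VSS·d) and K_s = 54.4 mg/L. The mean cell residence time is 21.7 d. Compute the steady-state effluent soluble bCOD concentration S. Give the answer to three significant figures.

For a completely mixed reactor with recycle the Lawrence–McCarty relation gives S = K_s·(1 + k_d·θ_c) / [θ_c·(Y·k − k_d) − 1] = 54.4 × (1 + 0.0771 × 21.7) / [21.7 × (0.449 × 9.58 − 0.0771) − 1] = 145.4 / 90.67 = 1.604 mg/L.

S ≈ 1.60 mg/L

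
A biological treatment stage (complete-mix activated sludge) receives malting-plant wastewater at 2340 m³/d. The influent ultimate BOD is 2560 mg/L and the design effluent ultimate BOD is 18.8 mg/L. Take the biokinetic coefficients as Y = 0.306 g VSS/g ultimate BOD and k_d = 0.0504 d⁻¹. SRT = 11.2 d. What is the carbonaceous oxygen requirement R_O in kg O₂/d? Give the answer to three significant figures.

Y_obs = Y / (1 + k_d θ_c) = 0.306 / (1 + 0.0504 × 11.2) = 0.306 / 1.564 = 0.1956.
ΔS = 2560 − 18.8 = 2541 mg/L, so the substrate removal rate is 2340 × 2541/1000 = 5946 kg ultimate BOD/d.
Biomass synthesised: P_X = Y_obs × 5946 = 1163 kg VSS/d.
Carbonaceous O₂ demand = substrate oxidised − cell-mass equivalent = 5946 − 1.42 × 1163 = 4295 kg O₂/d.

R_O ≈ 4290 kg O₂/d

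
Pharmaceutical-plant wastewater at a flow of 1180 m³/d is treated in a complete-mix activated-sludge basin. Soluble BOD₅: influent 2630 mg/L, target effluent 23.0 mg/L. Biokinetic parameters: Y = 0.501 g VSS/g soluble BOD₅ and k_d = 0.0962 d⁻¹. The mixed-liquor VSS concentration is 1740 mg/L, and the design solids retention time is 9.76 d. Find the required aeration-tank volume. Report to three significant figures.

V ≈ 4460 m³

Rearranging the biomass balance for a CMAS with decay, V = Y·Q·ΔS·θ_c / [X·(1+k_d θ_c)] = 0.501 × 1180 × (2630 − 23.0) × 9.76 / [1740 × (1 + 0.0962 × 9.76)] = 1.5×10^7 / 3374 = 4459 m³.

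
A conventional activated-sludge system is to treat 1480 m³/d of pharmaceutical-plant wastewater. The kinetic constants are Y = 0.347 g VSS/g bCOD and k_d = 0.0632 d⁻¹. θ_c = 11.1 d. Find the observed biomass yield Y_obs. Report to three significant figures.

Y_obs ≈ 0.204 g VSS/g bCOD

Y_obs = Y / (1 + k_d θ_c) = 0.347 / (1 + 0.0632 × 11.1) = 0.347 / 1.702 = 0.2039.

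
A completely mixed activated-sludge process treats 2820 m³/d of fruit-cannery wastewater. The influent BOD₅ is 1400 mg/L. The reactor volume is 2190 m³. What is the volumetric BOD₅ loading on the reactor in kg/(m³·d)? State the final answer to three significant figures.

L_v = Q S₀ / V = 2820 × 1400 × 10⁻³ / 2190 = 1.803 kg/(m³·d).

L_v ≈ 1.80 kg BOD₅/(m³·d)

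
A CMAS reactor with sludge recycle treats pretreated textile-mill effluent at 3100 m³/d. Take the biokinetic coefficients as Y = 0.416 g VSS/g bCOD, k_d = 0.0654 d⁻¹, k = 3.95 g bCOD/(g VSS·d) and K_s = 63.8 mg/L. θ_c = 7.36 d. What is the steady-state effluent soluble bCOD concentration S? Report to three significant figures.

For a completely mixed reactor with recycle the Lawrence–McCarty relation gives S = K_s·(1 + k_d·θ_c) / [θ_c·(Y·k − k_d) − 1] = 63.8 × (1 + 0.0654 × 7.36) / [7.36 × (0.416 × 3.95 − 0.0654) − 1] = 94.51 / 10.61 = 8.905 mg/L.

S ≈ 8.91 mg/L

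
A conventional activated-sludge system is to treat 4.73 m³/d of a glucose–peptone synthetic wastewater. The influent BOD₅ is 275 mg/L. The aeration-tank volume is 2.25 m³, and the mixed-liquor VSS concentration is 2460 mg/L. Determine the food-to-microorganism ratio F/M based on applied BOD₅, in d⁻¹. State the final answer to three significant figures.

Food-to-microorganism ratio F/M = Q S₀ / (V X) = 4.73 × 275 / (2.250 × 2460) = 0.2350 d⁻¹.

F/M ≈ 0.235 d⁻¹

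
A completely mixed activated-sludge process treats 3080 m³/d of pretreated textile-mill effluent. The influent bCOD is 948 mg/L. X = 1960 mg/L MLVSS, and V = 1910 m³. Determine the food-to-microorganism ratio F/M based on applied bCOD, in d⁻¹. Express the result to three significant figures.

F/M = Q·S₀ / (V·X) = 3080 × 948 / (1910 × 1960) = 0.7800 g bCOD·(g VSS·d)⁻¹.

F/M ≈ 0.780 d⁻¹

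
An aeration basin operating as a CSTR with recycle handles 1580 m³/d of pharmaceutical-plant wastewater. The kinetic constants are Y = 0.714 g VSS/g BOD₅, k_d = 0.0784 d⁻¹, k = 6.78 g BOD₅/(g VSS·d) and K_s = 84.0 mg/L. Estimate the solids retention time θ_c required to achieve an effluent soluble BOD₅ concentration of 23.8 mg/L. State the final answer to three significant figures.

θ_c ≈ 1.01 d

From 1/θ_c = Y·k·S/(K_s + S) − k_d: Y·k·S/(K_s+S) = 0.714 × 6.78 × 23.8 / (84.0 + 23.8) = 1.069 d⁻¹.
θ_c = 1/(μ − k_d) = 1/(1.069 − 0.0784) = 1/0.9904 = 1.010 d.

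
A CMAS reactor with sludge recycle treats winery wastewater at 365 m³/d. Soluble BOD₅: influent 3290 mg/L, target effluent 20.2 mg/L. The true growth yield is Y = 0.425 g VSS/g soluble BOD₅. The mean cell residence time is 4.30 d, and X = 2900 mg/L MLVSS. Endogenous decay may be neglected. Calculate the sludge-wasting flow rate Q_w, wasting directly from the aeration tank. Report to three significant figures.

Q_w ≈ 175 m³/d

Biomass mass balance (decay neglected): V·X = Y·Q·(S₀ − S)·θ_c, so V = 0.425 × 365 × (3290 − 20.2) × 4.30 / 2900 = 752.1 m³.
Wasting from the aeration tank: Q_w = V / θ_c = 752.1 / 4.30 = 174.9 m³/d.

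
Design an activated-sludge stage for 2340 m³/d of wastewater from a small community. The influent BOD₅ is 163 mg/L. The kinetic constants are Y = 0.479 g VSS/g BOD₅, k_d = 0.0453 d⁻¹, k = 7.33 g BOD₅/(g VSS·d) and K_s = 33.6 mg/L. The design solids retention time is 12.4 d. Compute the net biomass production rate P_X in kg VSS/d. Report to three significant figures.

For a completely mixed reactor with recycle the Lawrence–McCarty relation gives S = K_s·(1 + k_d·θ_c) / [θ_c·(Y·k − k_d) − 1] = 33.6 × (1 + 0.0453 × 12.4) / [12.4 × (0.479 × 7.33 − 0.0453) − 1] = 52.47 / 41.98 = 1.250 mg/L.
The observed yield is Y_obs = Y/(1 + k_d·θ_c) = 0.479 / (1 + 0.0453 × 12.4) = 0.479 / 1.562 = 0.3067 g VSS per g BOD₅ removed.
Substrate removed = Q·(S₀ − S) = 2340 m³/d × (163 − 1.25) g/m³ = 3.78×10^5 g/d = 378.5 kg/d.
So the net sludge growth is P_X = 0.3067 × 378.5 = 116.1 kg VSS/d.

P_X ≈ 116 kg VSS/d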